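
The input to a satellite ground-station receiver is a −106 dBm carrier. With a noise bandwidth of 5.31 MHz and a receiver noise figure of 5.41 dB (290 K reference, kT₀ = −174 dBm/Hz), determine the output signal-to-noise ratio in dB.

−4.7 dB

Noise floor: N = −174 + 10 log₁₀(B) + NF
10 log₁₀(5.31×10⁶) = 67.25 dB
N = −174 + 67.25 + 5.41 = −101.34 dBm
SNR = P_sig − N = −106 − (−101.34) = −4.66 dB → −4.7 dB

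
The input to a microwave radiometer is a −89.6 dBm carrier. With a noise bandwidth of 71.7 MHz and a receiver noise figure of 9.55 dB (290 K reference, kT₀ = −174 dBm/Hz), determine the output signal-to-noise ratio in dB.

−3.7 dB

Noise floor: N = −174 + 10 log₁₀(B) + NF
10 log₁₀(7.17×10⁷) = 78.56 dB
N = −174 + 78.56 + 9.55 = −85.89 dBm
SNR = P_sig − N = −89.6 − (−85.89) = −3.71 dB → −3.7 dB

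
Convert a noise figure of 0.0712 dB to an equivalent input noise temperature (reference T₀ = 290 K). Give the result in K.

F = 10^(0.0712/10) = 1.01653
T_e = (F − 1)·T₀ = (1.01653 − 1) × 290 = 4.79 K

4.79 K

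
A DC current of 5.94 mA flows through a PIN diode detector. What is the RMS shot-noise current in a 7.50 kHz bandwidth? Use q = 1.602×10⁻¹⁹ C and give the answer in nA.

3.78 nA

I_n = √(2qI·B)
2qI·B = 2 × 1.602×10⁻¹⁹ × 5.94×10⁻³ × 7.50×10³ = 1.43×10⁻¹⁷ A²
I_n = √(1.43×10⁻¹⁷) = 3.78×10⁻⁹ A = 3.78 nA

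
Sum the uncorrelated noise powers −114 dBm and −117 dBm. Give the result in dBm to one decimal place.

−112.2 dBm

Convert to linear, add, convert back:
P₁ = 3.98×10⁻¹⁵ W, P₂ = 2.00×10⁻¹⁵ W
P_tot = 5.98×10⁻¹⁵ W → 10 log₁₀(P_tot / 10⁻³) = −112.2 dBm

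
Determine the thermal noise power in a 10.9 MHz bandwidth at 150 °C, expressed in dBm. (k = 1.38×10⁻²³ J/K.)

T = 150 °C + 273.15 = 423.15 K
P_n = kTB = 1.38×10⁻²³ × 423.15 × 1.09×10⁷ = 6.37×10⁻¹⁴ W
In dBm: 10 log₁₀(6.37×10⁻¹⁴ / 10⁻³) = −102.0 dBm

−102.0 dBm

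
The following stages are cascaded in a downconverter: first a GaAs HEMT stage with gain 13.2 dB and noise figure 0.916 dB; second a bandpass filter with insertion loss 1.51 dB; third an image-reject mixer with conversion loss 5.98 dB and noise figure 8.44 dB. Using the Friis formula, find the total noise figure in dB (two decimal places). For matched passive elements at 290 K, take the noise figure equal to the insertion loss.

2.20 dB

Convert to linear (a loss of L dB is a gain of −L dB): F_i = 10^(NF_i/10), G_i = 10^(G_i,dB/10)
  Stage 1: F_1 = 10^(0.916/10) = 1.235, G_1 = 10^(13.2/10) = 20.89
  Stage 2: F_2 = 10^(1.51/10) = 1.416, G_2 = 10^(−1.51/10) = 0.7063
  Stage 3: F_3 = 10^(8.44/10) = 6.982, G_3 = 10^(−5.98/10) = 0.2523
Friis cascade:
  F = 1.235 + (1.416 − 1)/20.89 + (6.982 − 1)/14.76 = 1.660
NF = 10 log₁₀(1.660) = 2.20 dB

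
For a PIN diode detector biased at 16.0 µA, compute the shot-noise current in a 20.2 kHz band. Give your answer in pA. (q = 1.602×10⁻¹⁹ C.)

I_n = √(2qI·B)
2qI·B = 2 × 1.602×10⁻¹⁹ × 1.60×10⁻⁵ × 2.02×10⁴ = 1.04×10⁻¹⁹ A²
I_n = √(1.04×10⁻¹⁹) = 3.22×10⁻¹⁰ A = 322 pA

322 pA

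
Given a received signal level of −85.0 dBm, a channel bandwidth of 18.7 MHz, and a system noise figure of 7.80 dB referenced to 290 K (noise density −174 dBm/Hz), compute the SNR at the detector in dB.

Noise floor: N = −174 + 10 log₁₀(B) + NF
10 log₁₀(1.87×10⁷) = 72.72 dB
N = −174 + 72.72 + 7.80 = −93.48 dBm
SNR = P_sig − N = −85.0 − (−93.48) = 8.48 dB → 8.5 dB

8.5 dB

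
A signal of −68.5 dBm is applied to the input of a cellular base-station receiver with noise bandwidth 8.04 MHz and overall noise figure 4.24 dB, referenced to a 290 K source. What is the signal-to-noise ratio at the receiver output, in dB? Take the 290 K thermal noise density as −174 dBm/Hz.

32.2 dB

Noise floor: N = −174 + 10 log₁₀(B) + NF
10 log₁₀(8.04×10⁶) = 69.05 dB
N = −174 + 69.05 + 4.24 = −100.71 dBm
SNR = P_sig − N = −68.5 − (−100.71) = 32.21 dB → 32.2 dB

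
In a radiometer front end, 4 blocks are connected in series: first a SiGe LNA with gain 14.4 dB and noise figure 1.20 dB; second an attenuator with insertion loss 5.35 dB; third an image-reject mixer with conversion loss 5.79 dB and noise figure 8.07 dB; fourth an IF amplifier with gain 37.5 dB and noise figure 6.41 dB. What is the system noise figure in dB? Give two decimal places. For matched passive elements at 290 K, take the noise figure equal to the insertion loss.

Convert to linear (a loss of L dB is a gain of −L dB): F_i = 10^(NF_i/10), G_i = 10^(G_i,dB/10)
  Stage 1: F_1 = 10^(1.20/10) = 1.318, G_1 = 10^(14.4/10) = 27.54
  Stage 2: F_2 = 10^(5.35/10) = 3.428, G_2 = 10^(−5.35/10) = 0.2917
  Stage 3: F_3 = 10^(8.07/10) = 6.412, G_3 = 10^(−5.79/10) = 0.2636
  Stage 4: F_4 = 10^(6.41/10) = 4.375, G_4 = 10^(37.5/10) = 5623
Friis cascade:
  F = 1.318 + (3.428 − 1)/27.54 + (6.412 − 1)/8.035 + (4.375 − 1)/2.118 = 3.673
NF = 10 log₁₀(3.673) = 5.65 dB

5.65 dB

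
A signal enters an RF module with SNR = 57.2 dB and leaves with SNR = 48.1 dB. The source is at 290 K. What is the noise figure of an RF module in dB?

9.1 dB

NF (dB) = SNR_in(dB) − SNR_out(dB) when the source is at T₀
NF = 57.2 − 48.1 = 9.1 dB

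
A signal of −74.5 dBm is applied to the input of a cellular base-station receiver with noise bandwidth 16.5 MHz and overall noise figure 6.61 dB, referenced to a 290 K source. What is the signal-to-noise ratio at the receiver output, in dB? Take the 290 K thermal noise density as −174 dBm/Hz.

Noise floor: N = −174 + 10 log₁₀(B) + NF
10 log₁₀(1.65×10⁷) = 72.17 dB
N = −174 + 72.17 + 6.61 = −95.22 dBm
SNR = P_sig − N = −74.5 − (−95.22) = 20.72 dB → 20.7 dB

20.7 dB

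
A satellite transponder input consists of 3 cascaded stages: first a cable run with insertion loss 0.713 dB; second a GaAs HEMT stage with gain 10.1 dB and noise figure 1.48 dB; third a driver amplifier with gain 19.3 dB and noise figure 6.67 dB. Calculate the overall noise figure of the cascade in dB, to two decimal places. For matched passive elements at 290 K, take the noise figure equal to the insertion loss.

Convert to linear (a loss of L dB is a gain of −L dB): F_i = 10^(NF_i/10), G_i = 10^(G_i,dB/10)
  Stage 1: F_1 = 10^(0.713/10) = 1.178, G_1 = 10^(−0.713/10) = 0.8486
  Stage 2: F_2 = 10^(1.48/10) = 1.406, G_2 = 10^(10.1/10) = 10.23
  Stage 3: F_3 = 10^(6.67/10) = 4.645, G_3 = 10^(19.3/10) = 85.11
Friis cascade:
  F = 1.178 + (1.406 − 1)/0.8486 + (4.645 − 1)/8.684 = 2.077
NF = 10 log₁₀(2.077) = 3.17 dB

3.17 dB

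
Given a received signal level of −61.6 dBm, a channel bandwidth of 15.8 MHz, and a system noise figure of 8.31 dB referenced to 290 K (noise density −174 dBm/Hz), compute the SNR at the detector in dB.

Noise floor: N = −174 + 10 log₁₀(B) + NF
10 log₁₀(1.58×10⁷) = 71.99 dB
N = −174 + 71.99 + 8.31 = −93.70 dBm
SNR = P_sig − N = −61.6 − (−93.70) = 32.10 dB → 32.1 dB

32.1 dB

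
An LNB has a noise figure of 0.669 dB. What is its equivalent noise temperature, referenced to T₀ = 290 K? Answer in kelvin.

F = 10^(0.669/10) = 1.16654
T_e = (F − 1)·T₀ = (1.16654 − 1) × 290 = 48.3 K

48.3 K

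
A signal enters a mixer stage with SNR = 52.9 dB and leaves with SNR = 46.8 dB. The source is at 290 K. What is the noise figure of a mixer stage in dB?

NF (dB) = SNR_in(dB) − SNR_out(dB) when the source is at T₀
NF = 52.9 − 46.8 = 6.1 dB

6.1 dB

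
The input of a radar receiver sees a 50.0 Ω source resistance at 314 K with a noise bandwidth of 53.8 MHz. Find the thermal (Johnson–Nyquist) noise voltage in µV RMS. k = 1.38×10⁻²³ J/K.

6.83 µV

V_n = √(4kTRB)
4kTRB = 4 × 1.38×10⁻²³ × 314 × 5.00×10¹ × 5.38×10⁷ = 4.66×10⁻¹¹ V²
V_n = √(4.66×10⁻¹¹) = 6.83×10⁻⁶ V = 6.83 µV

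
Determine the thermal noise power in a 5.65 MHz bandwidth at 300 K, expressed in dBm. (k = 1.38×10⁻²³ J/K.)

P_n = kTB = 1.38×10⁻²³ × 300 × 5.65×10⁶ = 2.34×10⁻¹⁴ W
In dBm: 10 log₁₀(2.34×10⁻¹⁴ / 10⁻³) = −106.3 dBm

−106.3 dBm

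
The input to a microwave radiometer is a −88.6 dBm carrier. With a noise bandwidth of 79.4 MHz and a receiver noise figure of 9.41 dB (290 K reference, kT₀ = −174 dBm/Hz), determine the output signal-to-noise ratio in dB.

−3.0 dB

Noise floor: N = −174 + 10 log₁₀(B) + NF
10 log₁₀(7.94×10⁷) = 79 dB
N = −174 + 79 + 9.41 = −85.59 dBm
SNR = P_sig − N = −88.6 − (−85.59) = −3.01 dB → −3.0 dB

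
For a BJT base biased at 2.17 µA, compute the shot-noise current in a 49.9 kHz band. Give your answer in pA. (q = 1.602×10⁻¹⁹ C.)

186 pA

I_n = √(2qI·B)
2qI·B = 2 × 1.602×10⁻¹⁹ × 2.17×10⁻⁶ × 4.99×10⁴ = 3.47×10⁻²⁰ A²
I_n = √(3.47×10⁻²⁰) = 1.86×10⁻¹⁰ A = 186 pA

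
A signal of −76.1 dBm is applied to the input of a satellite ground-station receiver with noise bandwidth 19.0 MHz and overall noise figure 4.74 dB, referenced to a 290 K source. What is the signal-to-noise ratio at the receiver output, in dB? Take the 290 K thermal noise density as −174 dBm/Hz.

Noise floor: N = −174 + 10 log₁₀(B) + NF
10 log₁₀(1.90×10⁷) = 72.79 dB
N = −174 + 72.79 + 4.74 = −96.47 dBm
SNR = P_sig − N = −76.1 − (−96.47) = 20.37 dB → 20.4 dB

20.4 dB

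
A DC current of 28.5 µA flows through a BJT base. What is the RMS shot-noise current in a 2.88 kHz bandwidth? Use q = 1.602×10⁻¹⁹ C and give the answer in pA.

I_n = √(2qI·B)
2qI·B = 2 × 1.602×10⁻¹⁹ × 2.85×10⁻⁵ × 2.88×10³ = 2.63×10⁻²⁰ A²
I_n = √(2.63×10⁻²⁰) = 1.62×10⁻¹⁰ A = 162 pA

162 pA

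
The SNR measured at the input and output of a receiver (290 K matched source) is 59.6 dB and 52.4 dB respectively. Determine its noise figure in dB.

7.2 dB

NF (dB) = SNR_in(dB) − SNR_out(dB) when the source is at T₀
NF = 59.6 − 52.4 = 7.2 dB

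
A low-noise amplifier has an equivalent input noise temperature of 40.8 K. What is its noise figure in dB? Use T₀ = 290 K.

0.572 dB

F = 1 + T_e/T₀ = 1 + 40.8/290 = 1.14069
NF = 10 log₁₀(1.14069) = 0.572 dB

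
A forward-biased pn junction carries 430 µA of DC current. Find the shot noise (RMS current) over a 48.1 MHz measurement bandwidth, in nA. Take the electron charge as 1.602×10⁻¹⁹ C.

I_n = √(2qI·B)
2qI·B = 2 × 1.602×10⁻¹⁹ × 4.30×10⁻⁴ × 4.81×10⁷ = 6.63×10⁻¹⁵ A²
I_n = √(6.63×10⁻¹⁵) = 8.14×10⁻⁸ A = 81.4 nA

81.4 nA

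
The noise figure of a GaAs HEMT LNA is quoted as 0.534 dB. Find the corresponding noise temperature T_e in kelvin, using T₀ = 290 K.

37.9 K

F = 10^(0.534/10) = 1.13084
T_e = (F − 1)·T₀ = (1.13084 − 1) × 290 = 37.9 K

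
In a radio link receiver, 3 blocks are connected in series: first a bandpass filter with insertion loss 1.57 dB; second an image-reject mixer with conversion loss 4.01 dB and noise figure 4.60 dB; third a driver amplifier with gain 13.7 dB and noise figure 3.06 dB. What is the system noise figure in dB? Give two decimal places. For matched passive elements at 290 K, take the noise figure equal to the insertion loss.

8.94 dB

Convert to linear (a loss of L dB is a gain of −L dB): F_i = 10^(NF_i/10), G_i = 10^(G_i,dB/10)
  Stage 1: F_1 = 10^(1.57/10) = 1.435, G_1 = 10^(−1.57/10) = 0.6966
  Stage 2: F_2 = 10^(4.60/10) = 2.884, G_2 = 10^(−4.01/10) = 0.3972
  Stage 3: F_3 = 10^(3.06/10) = 2.023, G_3 = 10^(13.7/10) = 23.44
Friis cascade:
  F = 1.435 + (2.884 − 1)/0.6966 + (2.023 − 1)/0.2767 = 7.837
NF = 10 log₁₀(7.837) = 8.94 dB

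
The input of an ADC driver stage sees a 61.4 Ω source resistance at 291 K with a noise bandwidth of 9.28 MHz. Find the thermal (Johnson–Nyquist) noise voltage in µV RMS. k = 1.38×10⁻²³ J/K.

V_n = √(4kTRB)
4kTRB = 4 × 1.38×10⁻²³ × 291 × 6.14×10¹ × 9.28×10⁶ = 9.15×10⁻¹² V²
V_n = √(9.15×10⁻¹²) = 3.03×10⁻⁶ V = 3.03 µV

3.03 µV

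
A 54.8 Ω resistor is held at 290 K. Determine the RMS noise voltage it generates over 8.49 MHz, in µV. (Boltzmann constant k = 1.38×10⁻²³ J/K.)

V_n = √(4kTRB)
4kTRB = 4 × 1.38×10⁻²³ × 290 × 5.48×10¹ × 8.49×10⁶ = 7.45×10⁻¹² V²
V_n = √(7.45×10⁻¹²) = 2.73×10⁻⁶ V = 2.73 µV

2.73 µV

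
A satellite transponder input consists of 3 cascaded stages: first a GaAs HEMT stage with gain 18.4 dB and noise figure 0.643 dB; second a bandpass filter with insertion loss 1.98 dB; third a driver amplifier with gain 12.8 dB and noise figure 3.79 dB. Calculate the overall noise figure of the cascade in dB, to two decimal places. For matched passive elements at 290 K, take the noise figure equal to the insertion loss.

Convert to linear (a loss of L dB is a gain of −L dB): F_i = 10^(NF_i/10), G_i = 10^(G_i,dB/10)
  Stage 1: F_1 = 10^(0.643/10) = 1.160, G_1 = 10^(18.4/10) = 69.18
  Stage 2: F_2 = 10^(1.98/10) = 1.578, G_2 = 10^(−1.98/10) = 0.6339
  Stage 3: F_3 = 10^(3.79/10) = 2.393, G_3 = 10^(12.8/10) = 19.05
Friis cascade:
  F = 1.160 + (1.578 − 1)/69.18 + (2.393 − 1)/43.85 = 1.200
NF = 10 log₁₀(1.200) = 0.79 dB

0.79 dB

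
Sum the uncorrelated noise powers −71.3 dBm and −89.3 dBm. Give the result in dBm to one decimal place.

−71.2 dBm

Convert to linear, add, convert back:
P₁ = 7.41×10⁻¹¹ W, P₂ = 1.17×10⁻¹² W
P_tot = 7.53×10⁻¹¹ W → 10 log₁₀(P_tot / 10⁻³) = −71.2 dBm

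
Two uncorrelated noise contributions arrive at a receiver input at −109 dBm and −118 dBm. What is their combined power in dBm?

−108.5 dBm

Convert to linear, add, convert back:
P₁ = 1.26×10⁻¹⁴ W, P₂ = 1.58×10⁻¹⁵ W
P_tot = 1.42×10⁻¹⁴ W → 10 log₁₀(P_tot / 10⁻³) = −108.5 dBm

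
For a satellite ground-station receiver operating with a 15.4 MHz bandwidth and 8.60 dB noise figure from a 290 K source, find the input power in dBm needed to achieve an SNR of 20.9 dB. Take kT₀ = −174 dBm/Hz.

−72.6 dBm

Sensitivity = −174 + 10 log₁₀(B) + NF + SNR_min
= −174 + 71.88 + 8.60 + 20.9
= −72.62 dBm → −72.6 dBm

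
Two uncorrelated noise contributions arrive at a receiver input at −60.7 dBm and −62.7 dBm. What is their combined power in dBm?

Convert to linear, add, convert back:
P₁ = 8.51×10⁻¹⁰ W, P₂ = 5.37×10⁻¹⁰ W
P_tot = 1.39×10⁻⁹ W → 10 log₁₀(P_tot / 10⁻³) = −58.6 dBm

−58.6 dBm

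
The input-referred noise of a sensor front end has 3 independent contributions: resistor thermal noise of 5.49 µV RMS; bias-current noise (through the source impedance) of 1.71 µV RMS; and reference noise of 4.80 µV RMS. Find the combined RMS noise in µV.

Uncorrelated sources add in power (mean-square): V_tot = √(ΣV_i²)
V_tot = √[(5.49×10⁻⁶)² + (1.71×10⁻⁶)² + (4.80×10⁻⁶)²] = 7.49×10⁻⁶ V = 7.49 µV

7.49 µV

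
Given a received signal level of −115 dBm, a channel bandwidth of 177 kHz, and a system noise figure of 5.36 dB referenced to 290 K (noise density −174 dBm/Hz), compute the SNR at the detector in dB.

1.2 dB

Noise floor: N = −174 + 10 log₁₀(B) + NF
10 log₁₀(1.77×10⁵) = 52.48 dB
N = −174 + 52.48 + 5.36 = −116.16 dBm
SNR = P_sig − N = −115 − (−116.16) = 1.16 dB → 1.2 dB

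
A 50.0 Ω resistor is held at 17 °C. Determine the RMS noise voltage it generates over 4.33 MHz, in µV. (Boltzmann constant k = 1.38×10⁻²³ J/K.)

T = 17 °C + 273.15 = 290.15 K
V_n = √(4kTRB)
4kTRB = 4 × 1.38×10⁻²³ × 290.15 × 5.00×10¹ × 4.33×10⁶ = 3.47×10⁻¹² V²
V_n = √(3.47×10⁻¹²) = 1.86×10⁻⁶ V = 1.86 µV

1.86 µV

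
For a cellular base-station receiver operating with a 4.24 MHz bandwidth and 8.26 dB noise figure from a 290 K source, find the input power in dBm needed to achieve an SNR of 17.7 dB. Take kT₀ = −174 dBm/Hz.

Sensitivity = −174 + 10 log₁₀(B) + NF + SNR_min
= −174 + 66.27 + 8.26 + 17.7
= −81.77 dBm → −81.8 dBm

−81.8 dBm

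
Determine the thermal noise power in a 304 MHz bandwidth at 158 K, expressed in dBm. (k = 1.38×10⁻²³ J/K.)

P_n = kTB = 1.38×10⁻²³ × 158 × 3.04×10⁸ = 6.63×10⁻¹³ W
In dBm: 10 log₁₀(6.63×10⁻¹³ / 10⁻³) = −91.8 dBm

−91.8 dBm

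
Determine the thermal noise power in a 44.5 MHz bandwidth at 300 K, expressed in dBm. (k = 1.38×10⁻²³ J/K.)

P_n = kTB = 1.38×10⁻²³ × 300 × 4.45×10⁷ = 1.84×10⁻¹³ W
In dBm: 10 log₁₀(1.84×10⁻¹³ / 10⁻³) = −97.3 dBm

−97.3 dBm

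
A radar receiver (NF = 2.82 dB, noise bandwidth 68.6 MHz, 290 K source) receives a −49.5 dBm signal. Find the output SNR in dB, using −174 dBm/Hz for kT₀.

43.3 dB

Noise floor: N = −174 + 10 log₁₀(B) + NF
10 log₁₀(6.86×10⁷) = 78.36 dB
N = −174 + 78.36 + 2.82 = −92.82 dBm
SNR = P_sig − N = −49.5 − (−92.82) = 43.32 dB → 43.3 dB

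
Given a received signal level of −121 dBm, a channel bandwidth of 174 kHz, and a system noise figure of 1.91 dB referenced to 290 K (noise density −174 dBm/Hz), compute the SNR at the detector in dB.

Noise floor: N = −174 + 10 log₁₀(B) + NF
10 log₁₀(1.74×10⁵) = 52.41 dB
N = −174 + 52.41 + 1.91 = −119.68 dBm
SNR = P_sig − N = −121 − (−119.68) = −1.32 dB → −1.3 dB

−1.3 dB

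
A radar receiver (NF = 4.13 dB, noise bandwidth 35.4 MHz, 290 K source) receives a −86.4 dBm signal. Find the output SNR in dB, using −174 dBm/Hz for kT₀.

Noise floor: N = −174 + 10 log₁₀(B) + NF
10 log₁₀(3.54×10⁷) = 75.49 dB
N = −174 + 75.49 + 4.13 = −94.38 dBm
SNR = P_sig − N = −86.4 − (−94.38) = 7.98 dB → 8.0 dB

8.0 dB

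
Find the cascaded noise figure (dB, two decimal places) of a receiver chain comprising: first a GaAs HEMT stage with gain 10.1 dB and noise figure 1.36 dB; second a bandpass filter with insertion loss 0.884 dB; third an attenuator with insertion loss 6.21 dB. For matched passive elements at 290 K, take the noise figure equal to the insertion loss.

Convert to linear (a loss of L dB is a gain of −L dB): F_i = 10^(NF_i/10), G_i = 10^(G_i,dB/10)
  Stage 1: F_1 = 10^(1.36/10) = 1.368, G_1 = 10^(10.1/10) = 10.23
  Stage 2: F_2 = 10^(0.884/10) = 1.226, G_2 = 10^(−0.884/10) = 0.8158
  Stage 3: F_3 = 10^(6.21/10) = 4.178, G_3 = 10^(−6.21/10) = 0.2393
Friis cascade:
  F = 1.368 + (1.226 − 1)/10.23 + (4.178 − 1)/8.348 = 1.771
NF = 10 log₁₀(1.771) = 2.48 dB

2.48 dB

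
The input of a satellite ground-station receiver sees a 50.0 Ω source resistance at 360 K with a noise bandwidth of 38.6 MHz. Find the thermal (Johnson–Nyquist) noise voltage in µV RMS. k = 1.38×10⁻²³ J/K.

V_n = √(4kTRB)
4kTRB = 4 × 1.38×10⁻²³ × 360 × 5.00×10¹ × 3.86×10⁷ = 3.84×10⁻¹¹ V²
V_n = √(3.84×10⁻¹¹) = 6.19×10⁻⁶ V = 6.19 µV

6.19 µV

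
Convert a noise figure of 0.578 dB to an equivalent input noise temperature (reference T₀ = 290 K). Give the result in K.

41.3 K

F = 10^(0.578/10) = 1.14235
T_e = (F − 1)·T₀ = (1.14235 − 1) × 290 = 41.3 K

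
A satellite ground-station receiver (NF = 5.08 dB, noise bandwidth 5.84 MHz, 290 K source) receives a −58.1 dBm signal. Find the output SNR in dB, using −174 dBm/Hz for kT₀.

43.2 dB

Noise floor: N = −174 + 10 log₁₀(B) + NF
10 log₁₀(5.84×10⁶) = 67.66 dB
N = −174 + 67.66 + 5.08 = −101.26 dBm
SNR = P_sig − N = −58.1 − (−101.26) = 43.16 dB → 43.2 dB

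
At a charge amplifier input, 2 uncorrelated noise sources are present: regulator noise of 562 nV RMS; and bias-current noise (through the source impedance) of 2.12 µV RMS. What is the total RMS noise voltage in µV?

Uncorrelated sources add in power (mean-square): V_tot = √(ΣV_i²)
V_tot = √[(5.62×10⁻⁷)² + (2.12×10⁻⁶)²] = 2.19×10⁻⁶ V = 2.19 µV

2.19 µV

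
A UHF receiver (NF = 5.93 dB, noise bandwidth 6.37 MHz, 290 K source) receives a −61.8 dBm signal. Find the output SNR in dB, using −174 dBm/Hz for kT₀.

38.2 dB

Noise floor: N = −174 + 10 log₁₀(B) + NF
10 log₁₀(6.37×10⁶) = 68.04 dB
N = −174 + 68.04 + 5.93 = −100.03 dBm
SNR = P_sig − N = −61.8 − (−100.03) = 38.23 dB → 38.2 dB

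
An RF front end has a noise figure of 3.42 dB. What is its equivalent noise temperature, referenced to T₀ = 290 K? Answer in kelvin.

F = 10^(3.42/10) = 2.19786
T_e = (F − 1)·T₀ = (2.19786 − 1) × 290 = 347 K

347 K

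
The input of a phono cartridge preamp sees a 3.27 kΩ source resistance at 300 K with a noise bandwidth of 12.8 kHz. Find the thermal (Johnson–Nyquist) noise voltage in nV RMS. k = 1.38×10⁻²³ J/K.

V_n = √(4kTRB)
4kTRB = 4 × 1.38×10⁻²³ × 300 × 3.27×10³ × 1.28×10⁴ = 6.93×10⁻¹³ V²
V_n = √(6.93×10⁻¹³) = 8.33×10⁻⁷ V = 833 nV

833 nV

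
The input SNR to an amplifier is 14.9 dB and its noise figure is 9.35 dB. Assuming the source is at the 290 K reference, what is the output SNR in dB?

By definition F = SNR_in/SNR_out, so in dB: SNR_out = SNR_in − NF
SNR_out = 14.9 − 9.35 = 5.55 dB

5.55 dB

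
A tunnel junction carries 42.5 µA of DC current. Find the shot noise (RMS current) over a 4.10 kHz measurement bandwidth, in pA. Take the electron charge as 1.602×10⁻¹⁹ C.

I_n = √(2qI·B)
2qI·B = 2 × 1.602×10⁻¹⁹ × 4.25×10⁻⁵ × 4.10×10³ = 5.58×10⁻²⁰ A²
I_n = √(5.58×10⁻²⁰) = 2.36×10⁻¹⁰ A = 236 pA

236 pA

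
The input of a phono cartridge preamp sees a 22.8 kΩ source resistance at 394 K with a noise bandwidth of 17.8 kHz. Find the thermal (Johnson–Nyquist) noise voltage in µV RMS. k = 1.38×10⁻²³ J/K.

V_n = √(4kTRB)
4kTRB = 4 × 1.38×10⁻²³ × 394 × 2.28×10⁴ × 1.78×10⁴ = 8.83×10⁻¹² V²
V_n = √(8.83×10⁻¹²) = 2.97×10⁻⁶ V = 2.97 µV

2.97 µV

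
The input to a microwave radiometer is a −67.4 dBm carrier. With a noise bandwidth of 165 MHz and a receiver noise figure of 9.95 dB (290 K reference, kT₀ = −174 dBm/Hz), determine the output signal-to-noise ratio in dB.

Noise floor: N = −174 + 10 log₁₀(B) + NF
10 log₁₀(1.65×10⁸) = 82.17 dB
N = −174 + 82.17 + 9.95 = −81.88 dBm
SNR = P_sig − N = −67.4 − (−81.88) = 14.48 dB → 14.5 dB

14.5 dB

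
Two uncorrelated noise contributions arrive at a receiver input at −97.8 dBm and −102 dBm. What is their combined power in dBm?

−96.4 dBm

Convert to linear, add, convert back:
P₁ = 1.66×10⁻¹³ W, P₂ = 6.31×10⁻¹⁴ W
P_tot = 2.29×10⁻¹³ W → 10 log₁₀(P_tot / 10⁻³) = −96.4 dBm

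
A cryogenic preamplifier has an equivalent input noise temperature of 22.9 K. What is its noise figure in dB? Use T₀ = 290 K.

F = 1 + T_e/T₀ = 1 + 22.9/290 = 1.07897
NF = 10 log₁₀(1.07897) = 0.330 dB

0.330 dB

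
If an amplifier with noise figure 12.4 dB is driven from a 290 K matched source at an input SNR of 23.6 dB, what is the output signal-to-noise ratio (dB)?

By definition F = SNR_in/SNR_out, so in dB: SNR_out = SNR_in − NF
SNR_out = 23.6 − 12.4 = 11.2 dB

11.2 dB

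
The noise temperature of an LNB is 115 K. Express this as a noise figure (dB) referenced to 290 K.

1.45 dB

F = 1 + T_e/T₀ = 1 + 115/290 = 1.39655
NF = 10 log₁₀(1.39655) = 1.45 dB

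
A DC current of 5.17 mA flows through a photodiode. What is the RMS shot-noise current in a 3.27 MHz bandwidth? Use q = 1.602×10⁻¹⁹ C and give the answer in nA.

I_n = √(2qI·B)
2qI·B = 2 × 1.602×10⁻¹⁹ × 5.17×10⁻³ × 3.27×10⁶ = 5.42×10⁻¹⁵ A²
I_n = √(5.42×10⁻¹⁵) = 7.36×10⁻⁸ A = 73.6 nA

73.6 nA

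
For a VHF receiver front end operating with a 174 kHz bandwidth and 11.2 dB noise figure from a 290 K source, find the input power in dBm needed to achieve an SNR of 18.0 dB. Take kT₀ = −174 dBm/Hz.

Sensitivity = −174 + 10 log₁₀(B) + NF + SNR_min
= −174 + 52.41 + 11.2 + 18.0
= −92.39 dBm → −92.4 dBm

−92.4 dBm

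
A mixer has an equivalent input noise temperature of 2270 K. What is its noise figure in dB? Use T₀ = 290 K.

F = 1 + T_e/T₀ = 1 + 2270/290 = 8.82759
NF = 10 log₁₀(8.82759) = 9.46 dB

9.46 dB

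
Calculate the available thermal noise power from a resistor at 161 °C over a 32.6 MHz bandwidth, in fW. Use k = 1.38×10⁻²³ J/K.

195 fW

T = 161 °C + 273.15 = 434.15 K
P_n = kTB = 1.38×10⁻²³ × 434.15 × 3.26×10⁷ = 1.95×10⁻¹³ W = 195 fW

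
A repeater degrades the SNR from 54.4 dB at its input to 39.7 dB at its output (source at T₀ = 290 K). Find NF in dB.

NF (dB) = SNR_in(dB) − SNR_out(dB) when the source is at T₀
NF = 54.4 − 39.7 = 14.7 dB

14.7 dB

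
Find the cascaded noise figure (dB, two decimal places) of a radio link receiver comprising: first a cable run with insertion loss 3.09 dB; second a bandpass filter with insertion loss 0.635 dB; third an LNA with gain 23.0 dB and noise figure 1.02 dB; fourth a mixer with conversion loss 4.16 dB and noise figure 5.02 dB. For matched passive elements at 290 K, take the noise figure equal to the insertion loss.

4.78 dB

Convert to linear (a loss of L dB is a gain of −L dB): F_i = 10^(NF_i/10), G_i = 10^(G_i,dB/10)
  Stage 1: F_1 = 10^(3.09/10) = 2.037, G_1 = 10^(−3.09/10) = 0.4909
  Stage 2: F_2 = 10^(0.635/10) = 1.157, G_2 = 10^(−0.635/10) = 0.8640
  Stage 3: F_3 = 10^(1.02/10) = 1.265, G_3 = 10^(23.0/10) = 199.5
  Stage 4: F_4 = 10^(5.02/10) = 3.177, G_4 = 10^(−4.16/10) = 0.3837
Friis cascade:
  F = 2.037 + (1.157 − 1)/0.4909 + (1.265 − 1)/0.4241 + (3.177 − 1)/84.63 = 3.008
NF = 10 log₁₀(3.008) = 4.78 dB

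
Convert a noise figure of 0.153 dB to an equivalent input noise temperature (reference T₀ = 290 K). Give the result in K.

F = 10^(0.153/10) = 1.03586
T_e = (F − 1)·T₀ = (1.03586 − 1) × 290 = 10.4 K

10.4 K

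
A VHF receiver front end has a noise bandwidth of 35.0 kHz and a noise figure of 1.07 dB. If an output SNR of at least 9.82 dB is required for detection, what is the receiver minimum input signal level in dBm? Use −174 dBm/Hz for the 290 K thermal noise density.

−117.7 dBm

Sensitivity = −174 + 10 log₁₀(B) + NF + SNR_min
= −174 + 45.44 + 1.07 + 9.82
= −117.67 dBm → −117.7 dBm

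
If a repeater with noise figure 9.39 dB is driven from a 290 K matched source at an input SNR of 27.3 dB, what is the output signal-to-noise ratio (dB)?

17.91 dB

By definition F = SNR_in/SNR_out, so in dB: SNR_out = SNR_in − NF
SNR_out = 27.3 − 9.39 = 17.91 dB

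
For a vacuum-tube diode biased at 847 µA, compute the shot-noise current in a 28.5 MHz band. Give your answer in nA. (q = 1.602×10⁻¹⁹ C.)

I_n = √(2qI·B)
2qI·B = 2 × 1.602×10⁻¹⁹ × 8.47×10⁻⁴ × 2.85×10⁷ = 7.73×10⁻¹⁵ A²
I_n = √(7.73×10⁻¹⁵) = 8.79×10⁻⁸ A = 87.9 nA

87.9 nA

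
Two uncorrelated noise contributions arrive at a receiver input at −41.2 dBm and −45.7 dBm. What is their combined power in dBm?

−39.9 dBm

Convert to linear, add, convert back:
P₁ = 7.59×10⁻⁸ W, P₂ = 2.69×10⁻⁸ W
P_tot = 1.03×10⁻⁷ W → 10 log₁₀(P_tot / 10⁻³) = −39.9 dBm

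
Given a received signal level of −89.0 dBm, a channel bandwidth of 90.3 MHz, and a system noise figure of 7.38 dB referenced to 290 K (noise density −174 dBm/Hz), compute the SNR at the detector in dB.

−1.9 dB

Noise floor: N = −174 + 10 log₁₀(B) + NF
10 log₁₀(9.03×10⁷) = 79.56 dB
N = −174 + 79.56 + 7.38 = −87.06 dBm
SNR = P_sig − N = −89.0 − (−87.06) = −1.94 dB → −1.9 dB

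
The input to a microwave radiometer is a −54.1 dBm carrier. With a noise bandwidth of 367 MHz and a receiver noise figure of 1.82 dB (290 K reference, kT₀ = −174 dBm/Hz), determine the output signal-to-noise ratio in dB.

32.4 dB

Noise floor: N = −174 + 10 log₁₀(B) + NF
10 log₁₀(3.67×10⁸) = 85.65 dB
N = −174 + 85.65 + 1.82 = −86.53 dBm
SNR = P_sig − N = −54.1 − (−86.53) = 32.43 dB → 32.4 dB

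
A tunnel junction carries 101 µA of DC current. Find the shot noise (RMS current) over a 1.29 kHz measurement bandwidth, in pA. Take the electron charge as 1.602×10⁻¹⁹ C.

I_n = √(2qI·B)
2qI·B = 2 × 1.602×10⁻¹⁹ × 1.01×10⁻⁴ × 1.29×10³ = 4.17×10⁻²⁰ A²
I_n = √(4.17×10⁻²⁰) = 2.04×10⁻¹⁰ A = 204 pA

204 pA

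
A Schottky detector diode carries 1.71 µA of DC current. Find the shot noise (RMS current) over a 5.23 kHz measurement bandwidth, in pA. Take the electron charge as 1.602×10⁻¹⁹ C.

53.5 pA

I_n = √(2qI·B)
2qI·B = 2 × 1.602×10⁻¹⁹ × 1.71×10⁻⁶ × 5.23×10³ = 2.87×10⁻²¹ A²
I_n = √(2.87×10⁻²¹) = 5.35×10⁻¹¹ A = 53.5 pA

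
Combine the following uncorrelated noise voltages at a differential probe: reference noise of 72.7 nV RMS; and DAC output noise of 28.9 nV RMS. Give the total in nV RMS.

Uncorrelated sources add in power (mean-square): V_tot = √(ΣV_i²)
V_tot = √[(7.27×10⁻⁸)² + (2.89×10⁻⁸)²] = 7.82×10⁻⁸ V = 78.2 nV

78.2 nV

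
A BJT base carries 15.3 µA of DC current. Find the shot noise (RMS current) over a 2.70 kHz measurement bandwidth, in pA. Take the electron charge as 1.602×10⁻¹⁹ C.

115 pA

I_n = √(2qI·B)
2qI·B = 2 × 1.602×10⁻¹⁹ × 1.53×10⁻⁵ × 2.70×10³ = 1.32×10⁻²⁰ A²
I_n = √(1.32×10⁻²⁰) = 1.15×10⁻¹⁰ A = 115 pA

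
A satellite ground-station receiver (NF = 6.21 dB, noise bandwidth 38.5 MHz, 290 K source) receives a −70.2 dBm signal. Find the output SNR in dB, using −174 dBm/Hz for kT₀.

21.7 dB

Noise floor: N = −174 + 10 log₁₀(B) + NF
10 log₁₀(3.85×10⁷) = 75.85 dB
N = −174 + 75.85 + 6.21 = −91.94 dBm
SNR = P_sig − N = −70.2 − (−91.94) = 21.74 dB → 21.7 dB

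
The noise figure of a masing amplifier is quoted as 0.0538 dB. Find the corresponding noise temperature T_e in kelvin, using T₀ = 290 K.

F = 10^(0.0538/10) = 1.01246
T_e = (F − 1)·T₀ = (1.01246 − 1) × 290 = 3.61 K

3.61 K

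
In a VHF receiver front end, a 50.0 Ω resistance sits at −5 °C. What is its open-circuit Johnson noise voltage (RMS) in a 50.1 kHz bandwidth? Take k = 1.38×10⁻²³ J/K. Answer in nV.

193 nV

T = −5 °C + 273.15 = 268.15 K
V_n = √(4kTRB)
4kTRB = 4 × 1.38×10⁻²³ × 268.15 × 5.00×10¹ × 5.01×10⁴ = 3.71×10⁻¹⁴ V²
V_n = √(3.71×10⁻¹⁴) = 1.93×10⁻⁷ V = 193 nV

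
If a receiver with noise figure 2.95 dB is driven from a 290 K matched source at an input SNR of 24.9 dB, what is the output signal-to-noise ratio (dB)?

21.95 dB

By definition F = SNR_in/SNR_out, so in dB: SNR_out = SNR_in − NF
SNR_out = 24.9 − 2.95 = 21.95 dB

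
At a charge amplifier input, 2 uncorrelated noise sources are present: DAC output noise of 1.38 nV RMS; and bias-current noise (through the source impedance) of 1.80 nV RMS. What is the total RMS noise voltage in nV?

Uncorrelated sources add in power (mean-square): V_tot = √(ΣV_i²)
V_tot = √[(1.38×10⁻⁹)² + (1.80×10⁻⁹)²] = 2.27×10⁻⁹ V = 2.27 nV

2.27 nV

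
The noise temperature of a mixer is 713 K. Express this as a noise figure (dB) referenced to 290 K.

5.39 dB

F = 1 + T_e/T₀ = 1 + 713/290 = 3.45862
NF = 10 log₁₀(3.45862) = 5.39 dB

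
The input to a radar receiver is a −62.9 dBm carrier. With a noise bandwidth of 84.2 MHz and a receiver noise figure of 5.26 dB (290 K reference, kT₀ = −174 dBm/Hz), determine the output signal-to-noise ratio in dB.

Noise floor: N = −174 + 10 log₁₀(B) + NF
10 log₁₀(8.42×10⁷) = 79.25 dB
N = −174 + 79.25 + 5.26 = −89.49 dBm
SNR = P_sig − N = −62.9 − (−89.49) = 26.59 dB → 26.6 dB

26.6 dB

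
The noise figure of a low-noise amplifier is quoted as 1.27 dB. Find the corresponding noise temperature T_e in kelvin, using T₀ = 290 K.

98.5 K

F = 10^(1.27/10) = 1.33968
T_e = (F − 1)·T₀ = (1.33968 − 1) × 290 = 98.5 K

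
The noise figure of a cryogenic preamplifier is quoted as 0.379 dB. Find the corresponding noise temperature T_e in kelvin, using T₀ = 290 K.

F = 10^(0.379/10) = 1.09119
T_e = (F − 1)·T₀ = (1.09119 − 1) × 290 = 26.4 K

26.4 K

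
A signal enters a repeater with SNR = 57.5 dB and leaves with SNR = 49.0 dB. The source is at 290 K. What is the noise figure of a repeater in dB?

NF (dB) = SNR_in(dB) − SNR_out(dB) when the source is at T₀
NF = 57.5 − 49.0 = 8.5 dB

8.5 dB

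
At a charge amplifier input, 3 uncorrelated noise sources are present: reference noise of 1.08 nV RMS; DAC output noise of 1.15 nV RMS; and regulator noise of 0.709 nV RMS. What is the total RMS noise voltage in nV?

Uncorrelated sources add in power (mean-square): V_tot = √(ΣV_i²)
V_tot = √[(1.08×10⁻⁹)² + (1.15×10⁻⁹)² + (7.09×10⁻¹⁰)²] = 1.73×10⁻⁹ V = 1.73 nV

1.73 nV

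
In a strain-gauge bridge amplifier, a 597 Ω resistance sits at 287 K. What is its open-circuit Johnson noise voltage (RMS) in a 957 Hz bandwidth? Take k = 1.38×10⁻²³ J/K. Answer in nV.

95.1 nV

V_n = √(4kTRB)
4kTRB = 4 × 1.38×10⁻²³ × 287 × 5.97×10² × 9.57×10² = 9.05×10⁻¹⁵ V²
V_n = √(9.05×10⁻¹⁵) = 9.51×10⁻⁸ V = 95.1 nV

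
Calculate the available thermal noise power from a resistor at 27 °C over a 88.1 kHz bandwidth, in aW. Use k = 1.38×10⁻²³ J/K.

T = 27 °C + 273.15 = 300.15 K
P_n = kTB = 1.38×10⁻²³ × 300.15 × 8.81×10⁴ = 3.65×10⁻¹⁶ W = 365 aW

365 aW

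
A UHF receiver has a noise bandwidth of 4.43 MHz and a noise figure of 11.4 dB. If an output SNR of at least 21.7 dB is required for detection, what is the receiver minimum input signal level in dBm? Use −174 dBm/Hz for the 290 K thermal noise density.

−74.4 dBm

Sensitivity = −174 + 10 log₁₀(B) + NF + SNR_min
= −174 + 66.46 + 11.4 + 21.7
= −74.44 dBm → −74.4 dBm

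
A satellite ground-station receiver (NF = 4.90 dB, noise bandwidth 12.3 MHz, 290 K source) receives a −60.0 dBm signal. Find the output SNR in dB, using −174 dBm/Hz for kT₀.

38.2 dB

Noise floor: N = −174 + 10 log₁₀(B) + NF
10 log₁₀(1.23×10⁷) = 70.9 dB
N = −174 + 70.9 + 4.90 = −98.20 dBm
SNR = P_sig − N = −60.0 − (−98.20) = 38.20 dB → 38.2 dB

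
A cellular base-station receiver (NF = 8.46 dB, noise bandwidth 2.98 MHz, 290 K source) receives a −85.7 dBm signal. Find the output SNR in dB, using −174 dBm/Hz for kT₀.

Noise floor: N = −174 + 10 log₁₀(B) + NF
10 log₁₀(2.98×10⁶) = 64.74 dB
N = −174 + 64.74 + 8.46 = −100.80 dBm
SNR = P_sig − N = −85.7 − (−100.80) = 15.10 dB → 15.1 dB

15.1 dB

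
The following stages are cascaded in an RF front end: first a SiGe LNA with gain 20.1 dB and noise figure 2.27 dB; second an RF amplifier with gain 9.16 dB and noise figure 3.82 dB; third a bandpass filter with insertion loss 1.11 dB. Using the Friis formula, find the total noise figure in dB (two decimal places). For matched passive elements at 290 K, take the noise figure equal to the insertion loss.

2.31 dB

Convert to linear (a loss of L dB is a gain of −L dB): F_i = 10^(NF_i/10), G_i = 10^(G_i,dB/10)
  Stage 1: F_1 = 10^(2.27/10) = 1.687, G_1 = 10^(20.1/10) = 102.3
  Stage 2: F_2 = 10^(3.82/10) = 2.410, G_2 = 10^(9.16/10) = 8.241
  Stage 3: F_3 = 10^(1.11/10) = 1.291, G_3 = 10^(−1.11/10) = 0.7745
Friis cascade:
  F = 1.687 + (2.410 − 1)/102.3 + (1.291 − 1)/843.3 = 1.701
NF = 10 log₁₀(1.701) = 2.31 dB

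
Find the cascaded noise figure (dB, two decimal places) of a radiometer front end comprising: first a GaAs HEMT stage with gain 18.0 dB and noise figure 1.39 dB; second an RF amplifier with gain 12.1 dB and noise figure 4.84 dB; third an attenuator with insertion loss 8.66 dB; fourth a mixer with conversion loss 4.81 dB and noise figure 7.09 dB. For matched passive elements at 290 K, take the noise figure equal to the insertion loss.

1.60 dB

Convert to linear (a loss of L dB is a gain of −L dB): F_i = 10^(NF_i/10), G_i = 10^(G_i,dB/10)
  Stage 1: F_1 = 10^(1.39/10) = 1.377, G_1 = 10^(18.0/10) = 63.10
  Stage 2: F_2 = 10^(4.84/10) = 3.048, G_2 = 10^(12.1/10) = 16.22
  Stage 3: F_3 = 10^(8.66/10) = 7.345, G_3 = 10^(−8.66/10) = 0.1361
  Stage 4: F_4 = 10^(7.09/10) = 5.117, G_4 = 10^(−4.81/10) = 0.3304
Friis cascade:
  F = 1.377 + (3.048 − 1)/63.10 + (7.345 − 1)/1023 + (5.117 − 1)/139.3 = 1.445
NF = 10 log₁₀(1.445) = 1.60 dB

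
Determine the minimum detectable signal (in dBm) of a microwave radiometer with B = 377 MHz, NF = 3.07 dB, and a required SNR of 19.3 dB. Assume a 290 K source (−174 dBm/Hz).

−65.9 dBm

Sensitivity = −174 + 10 log₁₀(B) + NF + SNR_min
= −174 + 85.76 + 3.07 + 19.3
= −65.87 dBm → −65.9 dBm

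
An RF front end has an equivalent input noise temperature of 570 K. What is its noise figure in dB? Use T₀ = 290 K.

4.72 dB

F = 1 + T_e/T₀ = 1 + 570/290 = 2.96552
NF = 10 log₁₀(2.96552) = 4.72 dB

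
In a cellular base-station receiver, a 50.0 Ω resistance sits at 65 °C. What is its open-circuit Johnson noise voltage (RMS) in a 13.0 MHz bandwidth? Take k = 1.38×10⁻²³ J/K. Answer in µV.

T = 65 °C + 273.15 = 338.15 K
V_n = √(4kTRB)
4kTRB = 4 × 1.38×10⁻²³ × 338.15 × 5.00×10¹ × 1.30×10⁷ = 1.21×10⁻¹¹ V²
V_n = √(1.21×10⁻¹¹) = 3.48×10⁻⁶ V = 3.48 µV

3.48 µV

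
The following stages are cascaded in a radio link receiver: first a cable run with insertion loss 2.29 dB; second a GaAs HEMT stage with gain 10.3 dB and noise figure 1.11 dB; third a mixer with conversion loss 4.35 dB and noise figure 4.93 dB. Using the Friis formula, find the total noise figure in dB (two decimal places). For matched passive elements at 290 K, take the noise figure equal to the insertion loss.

Convert to linear (a loss of L dB is a gain of −L dB): F_i = 10^(NF_i/10), G_i = 10^(G_i,dB/10)
  Stage 1: F_1 = 10^(2.29/10) = 1.694, G_1 = 10^(−2.29/10) = 0.5902
  Stage 2: F_2 = 10^(1.11/10) = 1.291, G_2 = 10^(10.3/10) = 10.72
  Stage 3: F_3 = 10^(4.93/10) = 3.112, G_3 = 10^(−4.35/10) = 0.3673
Friis cascade:
  F = 1.694 + (1.291 − 1)/0.5902 + (3.112 − 1)/6.324 = 2.522
NF = 10 log₁₀(2.522) = 4.02 dB

4.02 dB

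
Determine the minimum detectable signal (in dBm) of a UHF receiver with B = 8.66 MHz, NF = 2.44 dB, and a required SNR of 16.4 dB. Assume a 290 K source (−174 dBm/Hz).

Sensitivity = −174 + 10 log₁₀(B) + NF + SNR_min
= −174 + 69.38 + 2.44 + 16.4
= −85.78 dBm → −85.8 dBm

−85.8 dBm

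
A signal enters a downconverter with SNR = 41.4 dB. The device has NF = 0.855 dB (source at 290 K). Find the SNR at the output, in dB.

By definition F = SNR_in/SNR_out, so in dB: SNR_out = SNR_in − NF
SNR_out = 41.4 − 0.855 = 40.545 dB

40.545 dB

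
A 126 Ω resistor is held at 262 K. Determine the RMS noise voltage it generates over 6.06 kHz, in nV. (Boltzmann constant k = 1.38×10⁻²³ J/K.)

V_n = √(4kTRB)
4kTRB = 4 × 1.38×10⁻²³ × 262 × 1.26×10² × 6.06×10³ = 1.10×10⁻¹⁴ V²
V_n = √(1.10×10⁻¹⁴) = 1.05×10⁻⁷ V = 105 nV

105 nV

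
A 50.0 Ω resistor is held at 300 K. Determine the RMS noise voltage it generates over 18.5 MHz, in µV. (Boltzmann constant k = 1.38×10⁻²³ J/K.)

3.91 µV

V_n = √(4kTRB)
4kTRB = 4 × 1.38×10⁻²³ × 300 × 5.00×10¹ × 1.85×10⁷ = 1.53×10⁻¹¹ V²
V_n = √(1.53×10⁻¹¹) = 3.91×10⁻⁶ V = 3.91 µV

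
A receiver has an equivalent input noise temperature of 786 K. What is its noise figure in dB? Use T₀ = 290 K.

5.69 dB

F = 1 + T_e/T₀ = 1 + 786/290 = 3.71034
NF = 10 log₁₀(3.71034) = 5.69 dB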